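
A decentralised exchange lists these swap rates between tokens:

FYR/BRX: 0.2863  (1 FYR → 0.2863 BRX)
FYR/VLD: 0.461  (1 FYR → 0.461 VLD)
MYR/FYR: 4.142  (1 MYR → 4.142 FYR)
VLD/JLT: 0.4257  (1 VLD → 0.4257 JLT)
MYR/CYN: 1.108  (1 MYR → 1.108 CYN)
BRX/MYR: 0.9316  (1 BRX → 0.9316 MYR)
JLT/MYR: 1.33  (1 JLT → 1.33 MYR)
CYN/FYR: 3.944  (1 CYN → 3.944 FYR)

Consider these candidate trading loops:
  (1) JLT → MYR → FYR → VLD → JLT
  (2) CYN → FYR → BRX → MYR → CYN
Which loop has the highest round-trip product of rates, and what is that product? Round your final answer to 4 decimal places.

1.1655

(1) 1.33 × 4.142 × 0.461 × 0.4257 = 1.08110
(2) 3.944 × 0.2863 × 0.9316 × 1.108 = 1.16554
Highest is cycle (2) at 1.1655 (>1, arbitrage).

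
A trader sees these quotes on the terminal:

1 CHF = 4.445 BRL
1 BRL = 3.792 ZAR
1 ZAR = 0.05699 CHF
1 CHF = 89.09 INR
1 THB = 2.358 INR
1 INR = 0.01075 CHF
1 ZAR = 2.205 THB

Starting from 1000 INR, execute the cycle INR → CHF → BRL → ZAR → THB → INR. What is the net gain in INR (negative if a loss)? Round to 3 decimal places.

1000 INR × 0.01075 = 10.75 CHF
10.75 CHF × 4.445 = 47.78375 BRL
47.78375 BRL × 3.792 = 181.19598 ZAR
181.19598 ZAR × 2.205 = 399.5371359 THB
399.5371359 THB × 2.358 = 942.1085664522 INR
Net change: 942.1085664522 − 1000 = -57.8914335478 INR

-57.891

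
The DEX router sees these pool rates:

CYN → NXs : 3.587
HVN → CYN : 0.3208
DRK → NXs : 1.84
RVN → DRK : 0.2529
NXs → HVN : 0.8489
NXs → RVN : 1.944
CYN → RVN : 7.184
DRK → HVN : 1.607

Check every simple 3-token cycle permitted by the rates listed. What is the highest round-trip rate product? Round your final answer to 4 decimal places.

HVN→CYN→NXs→HVN: 0.3208 × 3.587 × 0.8489 = 0.97684
DRK→NXs→RVN→DRK: 1.84 × 1.944 × 0.2529 = 0.90461
Maximum is HVN→CYN→NXs→HVN at 0.9768; no arbitrage — every cycle loses value.

0.9768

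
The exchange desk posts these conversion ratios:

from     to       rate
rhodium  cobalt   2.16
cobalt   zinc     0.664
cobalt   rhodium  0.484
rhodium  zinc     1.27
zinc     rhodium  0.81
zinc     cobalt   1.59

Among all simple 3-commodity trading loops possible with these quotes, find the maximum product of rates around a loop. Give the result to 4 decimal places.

zinc→rhodium→cobalt→zinc: 0.81 × 2.16 × 0.664 = 1.16173
zinc→cobalt→rhodium→zinc: 1.59 × 0.484 × 1.27 = 0.97734
Maximum is zinc→rhodium→cobalt→zinc at 1.1617; arbitrage exists.

1.1617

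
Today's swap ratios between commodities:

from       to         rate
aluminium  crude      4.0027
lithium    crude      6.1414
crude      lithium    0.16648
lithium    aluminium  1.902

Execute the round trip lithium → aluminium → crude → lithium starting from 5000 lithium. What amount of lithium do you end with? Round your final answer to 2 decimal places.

5000 lithium × 1.902 = 9510 aluminium
9510 aluminium × 4.0027 = 38065.677 crude
38065.677 crude × 0.16648 = 6337.17390696 lithium

6337.17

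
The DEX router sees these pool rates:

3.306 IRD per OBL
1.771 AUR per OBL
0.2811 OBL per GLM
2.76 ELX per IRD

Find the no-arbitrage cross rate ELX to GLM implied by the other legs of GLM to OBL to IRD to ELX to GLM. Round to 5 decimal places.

0.38988

Known legs of the cycle: 0.2811 × 3.306 × 2.76 = 2.564913816
For no arbitrage the full-cycle product must be 1, so the missing rate is 1 / 2.564913816 ≈ 0.3898766.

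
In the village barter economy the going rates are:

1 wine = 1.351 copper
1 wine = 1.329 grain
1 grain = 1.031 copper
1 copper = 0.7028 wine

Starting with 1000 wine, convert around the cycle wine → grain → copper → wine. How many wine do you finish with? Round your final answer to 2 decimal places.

962.98

1000 wine × 1.329 = 1329 grain
1329 grain × 1.031 = 1370.199 copper
1370.199 copper × 0.7028 = 962.9758572 wine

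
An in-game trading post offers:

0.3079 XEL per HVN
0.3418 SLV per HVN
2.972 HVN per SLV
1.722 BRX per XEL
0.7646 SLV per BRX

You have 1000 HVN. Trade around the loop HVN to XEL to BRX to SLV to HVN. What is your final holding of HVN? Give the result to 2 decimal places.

1000 HVN × 0.3079 = 307.9 XEL
307.9 XEL × 1.722 = 530.2038 BRX
530.2038 BRX × 0.7646 = 405.39382548 SLV
405.39382548 SLV × 2.972 = 1204.83044932656 HVN

1204.83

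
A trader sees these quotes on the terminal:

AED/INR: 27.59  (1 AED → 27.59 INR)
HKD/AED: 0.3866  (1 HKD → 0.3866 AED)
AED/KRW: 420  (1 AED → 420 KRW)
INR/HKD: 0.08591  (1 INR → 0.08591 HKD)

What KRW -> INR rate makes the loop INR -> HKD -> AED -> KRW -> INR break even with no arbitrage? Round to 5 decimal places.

Known legs of the cycle: 0.08591 × 0.3866 × 420 = 13.94937852
For no arbitrage the full-cycle product must be 1, so the missing rate is 1 / 13.94937852 ≈ 0.0716878.

0.07169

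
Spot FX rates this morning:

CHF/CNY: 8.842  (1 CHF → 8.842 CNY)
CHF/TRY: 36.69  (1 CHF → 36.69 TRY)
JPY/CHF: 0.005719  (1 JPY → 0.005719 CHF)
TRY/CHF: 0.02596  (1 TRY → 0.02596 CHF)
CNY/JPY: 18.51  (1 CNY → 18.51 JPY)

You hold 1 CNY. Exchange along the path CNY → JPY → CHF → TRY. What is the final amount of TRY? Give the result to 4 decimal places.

3.8840

1 CNY × 18.51 = 18.51 JPY
18.51 JPY × 0.005719 = 0.10585869 CHF
0.10585869 CHF × 36.69 = 3.8839553361 TRY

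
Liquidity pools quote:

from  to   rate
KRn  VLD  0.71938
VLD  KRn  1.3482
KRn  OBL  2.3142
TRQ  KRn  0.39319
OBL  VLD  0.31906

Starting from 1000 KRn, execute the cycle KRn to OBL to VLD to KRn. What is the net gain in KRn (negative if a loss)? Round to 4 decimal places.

1000 KRn × 2.3142 = 2314.2 OBL
2314.2 OBL × 0.31906 = 738.368652 VLD
738.368652 VLD × 1.3482 = 995.4686166264 KRn
Net change: 995.4686166264 − 1000 = -4.5313833736 KRn

-4.5314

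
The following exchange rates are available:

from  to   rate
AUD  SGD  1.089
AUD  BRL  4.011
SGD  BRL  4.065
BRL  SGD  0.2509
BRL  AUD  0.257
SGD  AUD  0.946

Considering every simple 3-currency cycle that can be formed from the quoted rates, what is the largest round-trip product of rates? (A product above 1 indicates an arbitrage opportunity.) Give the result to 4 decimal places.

1.1377

BRL→AUD→SGD→BRL: 0.257 × 1.089 × 4.065 = 1.13768
BRL→SGD→AUD→BRL: 0.2509 × 0.946 × 4.011 = 0.95202
Maximum is BRL→AUD→SGD→BRL at 1.1377; arbitrage exists.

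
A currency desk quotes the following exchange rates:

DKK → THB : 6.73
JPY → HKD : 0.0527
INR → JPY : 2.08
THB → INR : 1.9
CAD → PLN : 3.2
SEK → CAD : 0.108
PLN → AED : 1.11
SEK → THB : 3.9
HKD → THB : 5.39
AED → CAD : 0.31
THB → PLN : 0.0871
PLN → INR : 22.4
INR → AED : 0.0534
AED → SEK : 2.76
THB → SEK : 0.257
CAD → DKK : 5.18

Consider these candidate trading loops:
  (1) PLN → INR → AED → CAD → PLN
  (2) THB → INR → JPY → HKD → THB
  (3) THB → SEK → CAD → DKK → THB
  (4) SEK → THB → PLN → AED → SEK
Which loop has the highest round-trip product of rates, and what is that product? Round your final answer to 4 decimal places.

(1) 22.4 × 0.0534 × 0.31 × 3.2 = 1.18659
(2) 1.9 × 2.08 × 0.0527 × 5.39 = 1.12258
(3) 0.257 × 0.108 × 5.18 × 6.73 = 0.96761
(4) 3.9 × 0.0871 × 1.11 × 2.76 = 1.04067
Highest is cycle (1) at 1.1866 (>1, arbitrage).

1.1866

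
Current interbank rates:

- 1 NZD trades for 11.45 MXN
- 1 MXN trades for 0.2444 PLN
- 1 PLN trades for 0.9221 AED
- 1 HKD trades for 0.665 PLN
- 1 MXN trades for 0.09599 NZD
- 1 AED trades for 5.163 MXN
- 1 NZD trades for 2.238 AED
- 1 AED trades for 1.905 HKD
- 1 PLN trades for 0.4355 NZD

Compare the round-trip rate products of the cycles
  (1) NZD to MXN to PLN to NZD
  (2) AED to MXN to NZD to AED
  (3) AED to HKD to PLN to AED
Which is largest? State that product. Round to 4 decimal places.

(1) 11.45 × 0.2444 × 0.4355 = 1.21869
(2) 5.163 × 0.09599 × 2.238 = 1.10914
(3) 1.905 × 0.665 × 0.9221 = 1.16814
Highest is cycle (1) at 1.2187 (>1, arbitrage).

1.2187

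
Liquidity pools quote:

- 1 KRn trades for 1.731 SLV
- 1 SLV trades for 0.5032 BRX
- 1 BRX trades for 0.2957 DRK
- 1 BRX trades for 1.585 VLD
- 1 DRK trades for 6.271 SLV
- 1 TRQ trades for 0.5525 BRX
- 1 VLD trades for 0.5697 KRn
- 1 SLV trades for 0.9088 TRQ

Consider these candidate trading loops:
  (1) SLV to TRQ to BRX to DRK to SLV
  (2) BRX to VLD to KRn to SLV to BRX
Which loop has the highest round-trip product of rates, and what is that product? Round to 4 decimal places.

(1) 0.9088 × 0.5525 × 0.2957 × 6.271 = 0.93108
(2) 1.585 × 0.5697 × 1.731 × 0.5032 = 0.78653
Highest is cycle (1) at 0.9311 (≤1, no arbitrage).

0.9311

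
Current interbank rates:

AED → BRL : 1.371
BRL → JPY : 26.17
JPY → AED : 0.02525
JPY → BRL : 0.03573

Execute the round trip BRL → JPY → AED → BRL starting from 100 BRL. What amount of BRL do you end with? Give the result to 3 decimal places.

100 BRL × 26.17 = 2617 JPY
2617 JPY × 0.02525 = 66.07925 AED
66.07925 AED × 1.371 = 90.59465175 BRL

90.595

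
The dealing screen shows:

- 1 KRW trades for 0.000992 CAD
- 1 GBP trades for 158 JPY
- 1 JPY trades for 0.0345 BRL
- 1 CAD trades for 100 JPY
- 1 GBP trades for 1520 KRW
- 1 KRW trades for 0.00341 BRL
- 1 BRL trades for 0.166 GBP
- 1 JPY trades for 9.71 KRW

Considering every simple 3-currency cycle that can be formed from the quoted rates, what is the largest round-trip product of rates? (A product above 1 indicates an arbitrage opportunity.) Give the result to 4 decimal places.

CAD→JPY→KRW→CAD: 100 × 9.71 × 0.000992 = 0.96323
BRL→GBP→JPY→BRL: 0.166 × 158 × 0.0345 = 0.90487
BRL→GBP→KRW→BRL: 0.166 × 1520 × 0.00341 = 0.86041
Maximum is CAD→JPY→KRW→CAD at 0.9632; no arbitrage — every cycle loses value.

0.9632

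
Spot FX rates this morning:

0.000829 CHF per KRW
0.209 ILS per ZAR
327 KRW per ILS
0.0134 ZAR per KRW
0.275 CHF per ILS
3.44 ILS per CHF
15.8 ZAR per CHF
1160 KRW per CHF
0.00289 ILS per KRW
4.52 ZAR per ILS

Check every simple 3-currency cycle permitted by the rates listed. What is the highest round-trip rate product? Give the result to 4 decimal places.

0.9325

KRW→CHF→ILS→KRW: 0.000829 × 3.44 × 327 = 0.93253
KRW→ILS→CHF→KRW: 0.00289 × 0.275 × 1160 = 0.92191
KRW→ZAR→ILS→KRW: 0.0134 × 0.209 × 327 = 0.91580
ILS→CHF→ZAR→ILS: 0.275 × 15.8 × 0.209 = 0.90811
Maximum is KRW→CHF→ILS→KRW at 0.9325; no arbitrage — every cycle loses value.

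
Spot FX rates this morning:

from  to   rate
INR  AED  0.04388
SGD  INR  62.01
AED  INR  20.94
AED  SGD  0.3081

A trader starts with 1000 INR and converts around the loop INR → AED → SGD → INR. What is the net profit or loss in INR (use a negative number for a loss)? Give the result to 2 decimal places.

1000 INR × 0.04388 = 43.88 AED
43.88 AED × 0.3081 = 13.519428 SGD
13.519428 SGD × 62.01 = 838.33973028 INR
Net change: 838.33973028 − 1000 = -161.66026972 INR

-161.66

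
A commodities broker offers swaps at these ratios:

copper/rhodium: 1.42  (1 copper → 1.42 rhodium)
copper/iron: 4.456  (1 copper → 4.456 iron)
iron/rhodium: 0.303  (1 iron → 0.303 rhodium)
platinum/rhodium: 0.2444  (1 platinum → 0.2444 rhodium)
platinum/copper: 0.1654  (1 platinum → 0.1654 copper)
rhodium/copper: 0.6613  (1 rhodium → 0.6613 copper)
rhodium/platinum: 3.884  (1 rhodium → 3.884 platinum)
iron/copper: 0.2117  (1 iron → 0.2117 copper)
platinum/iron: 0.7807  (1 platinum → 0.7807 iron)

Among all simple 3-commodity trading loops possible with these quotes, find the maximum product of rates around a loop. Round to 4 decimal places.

0.9188

platinum→iron→rhodium→platinum: 0.7807 × 0.303 × 3.884 = 0.91877
copper→rhodium→platinum→copper: 1.42 × 3.884 × 0.1654 = 0.91223
copper→iron→rhodium→copper: 4.456 × 0.303 × 0.6613 = 0.89287
Maximum is platinum→iron→rhodium→platinum at 0.9188; no arbitrage — every cycle loses value.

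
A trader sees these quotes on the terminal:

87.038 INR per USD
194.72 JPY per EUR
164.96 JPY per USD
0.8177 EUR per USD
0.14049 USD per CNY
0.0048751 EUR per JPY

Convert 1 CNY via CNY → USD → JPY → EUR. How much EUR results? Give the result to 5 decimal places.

1 CNY × 0.14049 = 0.14049 USD
0.14049 USD × 164.96 = 23.1752304 JPY
23.1752304 JPY × 0.0048751 = 0.11298156572304 EUR

0.11298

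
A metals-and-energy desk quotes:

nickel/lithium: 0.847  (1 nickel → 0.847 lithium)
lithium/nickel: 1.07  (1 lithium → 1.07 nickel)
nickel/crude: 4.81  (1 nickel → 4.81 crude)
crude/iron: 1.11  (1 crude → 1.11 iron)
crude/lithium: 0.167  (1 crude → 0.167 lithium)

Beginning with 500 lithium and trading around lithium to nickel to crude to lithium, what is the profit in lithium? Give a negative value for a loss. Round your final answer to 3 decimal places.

-70.251

500 lithium × 1.07 = 535 nickel
535 nickel × 4.81 = 2573.35 crude
2573.35 crude × 0.167 = 429.74945 lithium
Net change: 429.74945 − 500 = -70.25055 lithium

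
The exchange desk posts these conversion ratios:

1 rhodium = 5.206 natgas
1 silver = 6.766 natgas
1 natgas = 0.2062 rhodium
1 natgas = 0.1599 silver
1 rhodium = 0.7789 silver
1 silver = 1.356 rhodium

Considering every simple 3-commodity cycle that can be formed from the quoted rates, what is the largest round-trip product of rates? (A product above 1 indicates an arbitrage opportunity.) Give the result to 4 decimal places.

silver→rhodium→natgas→silver: 1.356 × 5.206 × 0.1599 = 1.12879
silver→natgas→rhodium→silver: 6.766 × 0.2062 × 0.7789 = 1.08668
Maximum is silver→rhodium→natgas→silver at 1.1288; arbitrage exists.

1.1288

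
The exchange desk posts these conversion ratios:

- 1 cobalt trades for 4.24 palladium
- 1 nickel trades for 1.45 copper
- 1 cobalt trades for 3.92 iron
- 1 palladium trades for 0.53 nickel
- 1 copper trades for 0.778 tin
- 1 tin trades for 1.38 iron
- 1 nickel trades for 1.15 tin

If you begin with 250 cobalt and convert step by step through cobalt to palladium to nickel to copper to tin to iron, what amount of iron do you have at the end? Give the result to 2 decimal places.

874.60

250 cobalt × 4.24 = 1060 palladium
1060 palladium × 0.53 = 561.8 nickel
561.8 nickel × 1.45 = 814.61 copper
814.61 copper × 0.778 = 633.76658 tin
633.76658 tin × 1.38 = 874.5978804 iron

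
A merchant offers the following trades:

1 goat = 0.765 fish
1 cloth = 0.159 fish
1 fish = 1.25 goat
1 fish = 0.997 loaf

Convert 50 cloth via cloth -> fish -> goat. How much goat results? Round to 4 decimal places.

9.9375

50 cloth × 0.159 = 7.95 fish
7.95 fish × 1.25 = 9.9375 goat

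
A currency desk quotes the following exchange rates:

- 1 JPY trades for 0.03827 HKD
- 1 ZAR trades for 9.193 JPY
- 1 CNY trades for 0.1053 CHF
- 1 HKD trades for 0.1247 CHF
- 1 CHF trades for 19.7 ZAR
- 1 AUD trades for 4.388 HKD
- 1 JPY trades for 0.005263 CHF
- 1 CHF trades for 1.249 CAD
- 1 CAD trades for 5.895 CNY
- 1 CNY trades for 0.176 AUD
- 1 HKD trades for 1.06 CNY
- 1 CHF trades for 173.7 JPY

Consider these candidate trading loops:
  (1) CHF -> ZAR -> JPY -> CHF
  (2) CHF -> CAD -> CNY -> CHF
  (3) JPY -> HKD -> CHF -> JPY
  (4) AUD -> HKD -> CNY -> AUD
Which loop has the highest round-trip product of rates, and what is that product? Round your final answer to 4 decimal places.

0.9531

(1) 19.7 × 9.193 × 0.005263 = 0.95314
(2) 1.249 × 5.895 × 0.1053 = 0.77531
(3) 0.03827 × 0.1247 × 173.7 = 0.82894
(4) 4.388 × 1.06 × 0.176 = 0.81863
Highest is cycle (1) at 0.9531 (≤1, no arbitrage).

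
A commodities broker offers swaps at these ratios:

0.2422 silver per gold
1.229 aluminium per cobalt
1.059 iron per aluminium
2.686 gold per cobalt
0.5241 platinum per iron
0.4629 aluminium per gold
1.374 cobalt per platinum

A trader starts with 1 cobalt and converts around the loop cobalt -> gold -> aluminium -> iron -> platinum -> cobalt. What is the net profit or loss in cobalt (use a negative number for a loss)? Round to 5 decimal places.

1 cobalt × 2.686 = 2.686 gold
2.686 gold × 0.4629 = 1.2433494 aluminium
1.2433494 aluminium × 1.059 = 1.3167070146 iron
1.3167070146 iron × 0.5241 = 0.69008614635186 platinum
0.69008614635186 platinum × 1.374 = 0.94817836508745564 cobalt
Net change: 0.94817836508745564 − 1 = -0.05182163491254436 cobalt

-0.05182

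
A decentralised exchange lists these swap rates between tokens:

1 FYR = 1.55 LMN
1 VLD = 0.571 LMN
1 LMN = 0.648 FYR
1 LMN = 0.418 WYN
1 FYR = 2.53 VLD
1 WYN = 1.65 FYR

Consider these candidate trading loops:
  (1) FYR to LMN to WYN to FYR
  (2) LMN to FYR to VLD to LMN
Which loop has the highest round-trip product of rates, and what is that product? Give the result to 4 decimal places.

(1) 1.55 × 0.418 × 1.65 = 1.06904
(2) 0.648 × 2.53 × 0.571 = 0.93612
Highest is cycle (1) at 1.0690 (>1, arbitrage).

1.0690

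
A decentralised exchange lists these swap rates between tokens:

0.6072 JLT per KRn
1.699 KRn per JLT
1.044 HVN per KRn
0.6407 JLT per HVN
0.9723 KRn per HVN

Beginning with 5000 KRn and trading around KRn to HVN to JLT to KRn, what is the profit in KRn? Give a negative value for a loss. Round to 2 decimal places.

5000 KRn × 1.044 = 5220 HVN
5220 HVN × 0.6407 = 3344.454 JLT
3344.454 JLT × 1.699 = 5682.227346 KRn
Net change: 5682.227346 − 5000 = 682.227346 KRn

682.23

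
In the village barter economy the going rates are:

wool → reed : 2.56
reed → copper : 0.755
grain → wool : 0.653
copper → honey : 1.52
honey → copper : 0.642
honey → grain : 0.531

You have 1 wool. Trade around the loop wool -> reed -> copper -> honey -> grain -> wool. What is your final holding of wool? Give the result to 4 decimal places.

1 wool × 2.56 = 2.56 reed
2.56 reed × 0.755 = 1.9328 copper
1.9328 copper × 1.52 = 2.937856 honey
2.937856 honey × 0.531 = 1.560001536 grain
1.560001536 grain × 0.653 = 1.018681003008 wool

1.0187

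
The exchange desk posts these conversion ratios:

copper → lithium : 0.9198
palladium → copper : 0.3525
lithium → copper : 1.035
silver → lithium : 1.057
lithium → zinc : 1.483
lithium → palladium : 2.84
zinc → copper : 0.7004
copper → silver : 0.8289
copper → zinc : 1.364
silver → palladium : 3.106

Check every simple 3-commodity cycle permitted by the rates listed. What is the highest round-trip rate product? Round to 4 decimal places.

0.9554

copper→lithium→zinc→copper: 0.9198 × 1.483 × 0.7004 = 0.95539
copper→lithium→palladium→copper: 0.9198 × 2.84 × 0.3525 = 0.92081
copper→silver→palladium→copper: 0.8289 × 3.106 × 0.3525 = 0.90753
copper→silver→lithium→copper: 0.8289 × 1.057 × 1.035 = 0.90681
Maximum is copper→lithium→zinc→copper at 0.9554; no arbitrage — every cycle loses value.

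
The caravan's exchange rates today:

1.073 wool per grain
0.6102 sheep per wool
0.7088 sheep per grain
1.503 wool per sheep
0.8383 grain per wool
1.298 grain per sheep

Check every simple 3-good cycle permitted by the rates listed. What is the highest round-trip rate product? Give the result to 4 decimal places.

0.8931

grain→sheep→wool→grain: 0.7088 × 1.503 × 0.8383 = 0.89306
grain→wool→sheep→grain: 1.073 × 0.6102 × 1.298 = 0.84986
Maximum is grain→sheep→wool→grain at 0.8931; no arbitrage — every cycle loses value.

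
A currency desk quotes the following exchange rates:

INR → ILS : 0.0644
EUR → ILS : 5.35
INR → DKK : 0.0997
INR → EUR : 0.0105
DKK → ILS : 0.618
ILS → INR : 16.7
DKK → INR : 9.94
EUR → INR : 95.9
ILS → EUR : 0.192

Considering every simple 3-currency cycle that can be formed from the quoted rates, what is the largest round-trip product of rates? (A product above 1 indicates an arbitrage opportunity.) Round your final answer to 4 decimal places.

ILS→EUR→INR→ILS: 0.192 × 95.9 × 0.0644 = 1.18578
ILS→INR→DKK→ILS: 16.7 × 0.0997 × 0.618 = 1.02896
ILS→INR→EUR→ILS: 16.7 × 0.0105 × 5.35 = 0.93812
Maximum is ILS→EUR→INR→ILS at 1.1858; arbitrage exists.

1.1858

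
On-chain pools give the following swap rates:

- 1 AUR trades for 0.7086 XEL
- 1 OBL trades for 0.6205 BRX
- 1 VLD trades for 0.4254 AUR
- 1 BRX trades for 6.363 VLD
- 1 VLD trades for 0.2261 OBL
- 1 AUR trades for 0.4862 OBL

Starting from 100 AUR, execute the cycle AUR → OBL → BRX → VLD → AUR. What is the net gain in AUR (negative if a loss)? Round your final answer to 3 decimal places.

100 AUR × 0.4862 = 48.62 OBL
48.62 OBL × 0.6205 = 30.16871 BRX
30.16871 BRX × 6.363 = 191.96350173 VLD
191.96350173 VLD × 0.4254 = 81.661273635942 AUR
Net change: 81.661273635942 − 100 = -18.338726364058 AUR

-18.339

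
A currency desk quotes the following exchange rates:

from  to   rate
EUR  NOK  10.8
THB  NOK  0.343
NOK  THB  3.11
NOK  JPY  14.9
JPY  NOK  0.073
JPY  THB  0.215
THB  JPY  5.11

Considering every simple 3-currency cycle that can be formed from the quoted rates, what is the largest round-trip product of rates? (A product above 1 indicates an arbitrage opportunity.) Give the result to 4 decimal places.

JPY→NOK→THB→JPY: 0.073 × 3.11 × 5.11 = 1.16012
JPY→THB→NOK→JPY: 0.215 × 0.343 × 14.9 = 1.09880
Maximum is JPY→NOK→THB→JPY at 1.1601; arbitrage exists.

1.1601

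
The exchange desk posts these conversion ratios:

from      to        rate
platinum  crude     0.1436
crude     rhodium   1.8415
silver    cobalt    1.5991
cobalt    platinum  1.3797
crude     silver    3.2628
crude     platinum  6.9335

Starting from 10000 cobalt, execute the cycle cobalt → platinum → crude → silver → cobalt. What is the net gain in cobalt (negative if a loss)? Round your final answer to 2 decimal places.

10000 cobalt × 1.3797 = 13797 platinum
13797 platinum × 0.1436 = 1981.2492 crude
1981.2492 crude × 3.2628 = 6464.41988976 silver
6464.41988976 silver × 1.5991 = 10337.253845715216 cobalt
Net change: 10337.253845715216 − 10000 = 337.253845715216 cobalt

337.25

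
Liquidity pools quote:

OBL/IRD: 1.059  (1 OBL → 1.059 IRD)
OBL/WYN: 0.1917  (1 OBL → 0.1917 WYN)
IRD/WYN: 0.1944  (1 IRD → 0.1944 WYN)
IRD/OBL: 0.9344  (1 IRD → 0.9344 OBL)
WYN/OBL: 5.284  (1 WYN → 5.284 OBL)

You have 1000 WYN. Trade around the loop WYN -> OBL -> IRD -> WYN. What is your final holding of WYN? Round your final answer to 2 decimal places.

1087.81

1000 WYN × 5.284 = 5284 OBL
5284 OBL × 1.059 = 5595.756 IRD
5595.756 IRD × 0.1944 = 1087.8149664 WYN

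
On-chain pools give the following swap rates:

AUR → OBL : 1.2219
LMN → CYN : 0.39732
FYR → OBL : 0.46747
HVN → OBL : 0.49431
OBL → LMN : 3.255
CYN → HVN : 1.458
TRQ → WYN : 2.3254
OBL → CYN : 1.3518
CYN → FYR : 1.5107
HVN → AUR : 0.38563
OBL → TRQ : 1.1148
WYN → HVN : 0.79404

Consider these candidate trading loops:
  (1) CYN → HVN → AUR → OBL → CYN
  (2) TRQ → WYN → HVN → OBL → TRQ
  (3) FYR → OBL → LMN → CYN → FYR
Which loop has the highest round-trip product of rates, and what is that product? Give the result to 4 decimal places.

1.0175

(1) 1.458 × 0.38563 × 1.2219 × 1.3518 = 0.92870
(2) 2.3254 × 0.79404 × 0.49431 × 1.1148 = 1.01750
(3) 0.46747 × 3.255 × 0.39732 × 1.5107 = 0.91332
Highest is cycle (2) at 1.0175 (>1, arbitrage).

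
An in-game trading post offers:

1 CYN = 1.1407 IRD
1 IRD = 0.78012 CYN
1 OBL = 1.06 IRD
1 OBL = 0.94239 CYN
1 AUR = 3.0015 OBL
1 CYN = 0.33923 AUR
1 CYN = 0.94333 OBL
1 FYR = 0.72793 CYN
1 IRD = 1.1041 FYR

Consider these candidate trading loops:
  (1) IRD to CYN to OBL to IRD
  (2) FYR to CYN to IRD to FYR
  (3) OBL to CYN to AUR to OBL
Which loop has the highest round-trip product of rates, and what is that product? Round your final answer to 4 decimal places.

(1) 0.78012 × 0.94333 × 1.06 = 0.78007
(2) 0.72793 × 1.1407 × 1.1041 = 0.91679
(3) 0.94239 × 0.33923 × 3.0015 = 0.95954
Highest is cycle (3) at 0.9595 (≤1, no arbitrage).

0.9595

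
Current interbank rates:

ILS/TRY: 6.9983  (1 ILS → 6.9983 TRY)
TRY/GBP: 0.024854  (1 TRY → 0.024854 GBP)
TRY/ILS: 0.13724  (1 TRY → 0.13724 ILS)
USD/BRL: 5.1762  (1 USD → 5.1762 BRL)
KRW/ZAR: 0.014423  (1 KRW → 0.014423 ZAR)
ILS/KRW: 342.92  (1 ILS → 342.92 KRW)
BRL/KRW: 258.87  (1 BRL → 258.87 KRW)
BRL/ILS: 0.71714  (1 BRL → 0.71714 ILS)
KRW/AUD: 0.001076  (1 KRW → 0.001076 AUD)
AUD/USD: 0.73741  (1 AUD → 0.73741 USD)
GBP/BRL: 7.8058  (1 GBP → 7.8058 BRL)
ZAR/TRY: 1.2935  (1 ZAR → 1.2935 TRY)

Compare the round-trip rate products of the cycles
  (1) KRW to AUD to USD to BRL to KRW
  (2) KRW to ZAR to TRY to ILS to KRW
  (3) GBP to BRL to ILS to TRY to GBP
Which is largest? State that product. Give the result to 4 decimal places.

1.0632

(1) 0.001076 × 0.73741 × 5.1762 × 258.87 = 1.06320
(2) 0.014423 × 1.2935 × 0.13724 × 342.92 = 0.87800
(3) 7.8058 × 0.71714 × 6.9983 × 0.024854 = 0.97367
Highest is cycle (1) at 1.0632 (>1, arbitrage).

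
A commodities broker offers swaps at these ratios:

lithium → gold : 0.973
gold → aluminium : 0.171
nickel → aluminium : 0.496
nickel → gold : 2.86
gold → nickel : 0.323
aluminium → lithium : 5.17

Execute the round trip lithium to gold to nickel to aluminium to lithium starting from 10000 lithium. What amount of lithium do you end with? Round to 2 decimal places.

10000 lithium × 0.973 = 9730 gold
9730 gold × 0.323 = 3142.79 nickel
3142.79 nickel × 0.496 = 1558.82384 aluminium
1558.82384 aluminium × 5.17 = 8059.1192528 lithium

8059.12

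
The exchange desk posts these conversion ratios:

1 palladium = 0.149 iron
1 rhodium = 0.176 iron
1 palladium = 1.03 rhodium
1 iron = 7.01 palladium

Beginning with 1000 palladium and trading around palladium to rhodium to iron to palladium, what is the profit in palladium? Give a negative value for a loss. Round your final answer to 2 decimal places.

270.77

1000 palladium × 1.03 = 1030 rhodium
1030 rhodium × 0.176 = 181.28 iron
181.28 iron × 7.01 = 1270.7728 palladium
Net change: 1270.7728 − 1000 = 270.7728 palladium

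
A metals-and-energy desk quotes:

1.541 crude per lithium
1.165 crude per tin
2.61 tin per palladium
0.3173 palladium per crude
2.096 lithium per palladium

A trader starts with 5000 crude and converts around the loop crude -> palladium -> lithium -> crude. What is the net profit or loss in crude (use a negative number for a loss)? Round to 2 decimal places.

124.29

5000 crude × 0.3173 = 1586.5 palladium
1586.5 palladium × 2.096 = 3325.304 lithium
3325.304 lithium × 1.541 = 5124.293464 crude
Net change: 5124.293464 − 5000 = 124.293464 crude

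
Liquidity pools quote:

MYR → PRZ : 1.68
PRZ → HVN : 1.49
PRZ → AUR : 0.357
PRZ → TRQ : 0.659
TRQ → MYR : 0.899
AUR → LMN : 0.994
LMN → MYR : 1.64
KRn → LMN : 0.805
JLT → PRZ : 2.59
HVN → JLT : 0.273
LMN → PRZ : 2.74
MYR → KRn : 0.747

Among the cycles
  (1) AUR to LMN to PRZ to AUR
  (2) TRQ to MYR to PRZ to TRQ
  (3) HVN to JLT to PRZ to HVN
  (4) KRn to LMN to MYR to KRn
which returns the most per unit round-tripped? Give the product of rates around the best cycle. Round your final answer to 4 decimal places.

1.0535

(1) 0.994 × 2.74 × 0.357 = 0.97231
(2) 0.899 × 1.68 × 0.659 = 0.99530
(3) 0.273 × 2.59 × 1.49 = 1.05353
(4) 0.805 × 1.64 × 0.747 = 0.98619
Highest is cycle (3) at 1.0535 (>1, arbitrage).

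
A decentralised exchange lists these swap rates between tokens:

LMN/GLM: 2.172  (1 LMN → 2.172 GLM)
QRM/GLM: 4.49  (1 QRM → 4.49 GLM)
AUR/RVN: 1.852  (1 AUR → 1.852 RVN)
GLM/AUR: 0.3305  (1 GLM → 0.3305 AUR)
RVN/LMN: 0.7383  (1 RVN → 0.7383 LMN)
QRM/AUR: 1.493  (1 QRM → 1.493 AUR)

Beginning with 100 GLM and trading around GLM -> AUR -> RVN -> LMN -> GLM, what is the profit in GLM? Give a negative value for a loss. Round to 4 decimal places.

100 GLM × 0.3305 = 33.05 AUR
33.05 AUR × 1.852 = 61.2086 RVN
61.2086 RVN × 0.7383 = 45.19030938 LMN
45.19030938 LMN × 2.172 = 98.15335197336 GLM
Net change: 98.15335197336 − 100 = -1.84664802664 GLM

-1.8466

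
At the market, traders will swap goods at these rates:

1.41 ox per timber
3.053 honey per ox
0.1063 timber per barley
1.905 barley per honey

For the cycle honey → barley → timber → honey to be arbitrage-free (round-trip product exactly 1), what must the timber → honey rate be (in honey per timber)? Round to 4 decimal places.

4.9382

Known legs of the cycle: 1.905 × 0.1063 = 0.2025015
For no arbitrage the full-cycle product must be 1, so the missing rate is 1 / 0.2025015 ≈ 4.938235.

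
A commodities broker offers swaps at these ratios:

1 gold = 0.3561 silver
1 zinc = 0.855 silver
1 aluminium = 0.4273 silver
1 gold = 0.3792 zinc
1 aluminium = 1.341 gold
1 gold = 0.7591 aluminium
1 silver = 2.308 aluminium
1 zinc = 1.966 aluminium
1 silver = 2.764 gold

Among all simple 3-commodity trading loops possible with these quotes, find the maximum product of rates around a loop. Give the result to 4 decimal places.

aluminium→gold→silver→aluminium: 1.341 × 0.3561 × 2.308 = 1.10214
aluminium→gold→zinc→aluminium: 1.341 × 0.3792 × 1.966 = 0.99973
aluminium→silver→gold→aluminium: 0.4273 × 2.764 × 0.7591 = 0.89654
zinc→silver→gold→zinc: 0.855 × 2.764 × 0.3792 = 0.89613
Maximum is aluminium→gold→silver→aluminium at 1.1021; arbitrage exists.

1.1021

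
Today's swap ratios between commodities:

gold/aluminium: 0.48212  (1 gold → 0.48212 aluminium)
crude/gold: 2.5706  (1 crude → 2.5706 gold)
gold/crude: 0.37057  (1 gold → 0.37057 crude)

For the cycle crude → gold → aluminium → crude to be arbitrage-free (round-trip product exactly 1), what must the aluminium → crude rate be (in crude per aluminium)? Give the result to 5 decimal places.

Known legs of the cycle: 2.5706 × 0.48212 = 1.239337672
For no arbitrage the full-cycle product must be 1, so the missing rate is 1 / 1.239337672 ≈ 0.8068826.

0.80688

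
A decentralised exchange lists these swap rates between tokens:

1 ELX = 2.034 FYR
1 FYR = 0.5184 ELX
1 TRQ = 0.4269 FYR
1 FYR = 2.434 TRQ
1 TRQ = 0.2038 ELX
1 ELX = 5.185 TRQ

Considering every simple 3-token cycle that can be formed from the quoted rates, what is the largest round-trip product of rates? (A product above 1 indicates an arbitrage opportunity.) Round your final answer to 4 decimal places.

1.1475

TRQ→FYR→ELX→TRQ: 0.4269 × 0.5184 × 5.185 = 1.14747
TRQ→ELX→FYR→TRQ: 0.2038 × 2.034 × 2.434 = 1.00896
Maximum is TRQ→FYR→ELX→TRQ at 1.1475; arbitrage exists.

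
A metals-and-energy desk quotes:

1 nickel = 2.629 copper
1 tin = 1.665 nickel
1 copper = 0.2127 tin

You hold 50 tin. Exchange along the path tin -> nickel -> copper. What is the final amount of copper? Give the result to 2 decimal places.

50 tin × 1.665 = 83.25 nickel
83.25 nickel × 2.629 = 218.86425 copper

218.86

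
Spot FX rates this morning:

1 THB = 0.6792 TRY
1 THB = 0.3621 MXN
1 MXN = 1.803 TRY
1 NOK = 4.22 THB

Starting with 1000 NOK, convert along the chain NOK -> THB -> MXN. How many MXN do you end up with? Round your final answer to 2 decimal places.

1528.06

1000 NOK × 4.22 = 4220 THB
4220 THB × 0.3621 = 1528.062 MXN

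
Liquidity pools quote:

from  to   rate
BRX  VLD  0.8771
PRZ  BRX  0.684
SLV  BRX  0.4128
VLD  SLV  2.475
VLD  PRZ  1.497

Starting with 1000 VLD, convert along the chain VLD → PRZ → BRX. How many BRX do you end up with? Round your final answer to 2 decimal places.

1023.95

1000 VLD × 1.497 = 1497 PRZ
1497 PRZ × 0.684 = 1023.948 BRX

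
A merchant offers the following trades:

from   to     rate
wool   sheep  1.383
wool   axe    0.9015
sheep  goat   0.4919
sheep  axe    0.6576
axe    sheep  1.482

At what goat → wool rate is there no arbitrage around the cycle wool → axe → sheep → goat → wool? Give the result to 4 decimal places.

1.5216

Known legs of the cycle: 0.9015 × 1.482 × 0.4919 = 0.6571897137
For no arbitrage the full-cycle product must be 1, so the missing rate is 1 / 0.6571897137 ≈ 1.521631.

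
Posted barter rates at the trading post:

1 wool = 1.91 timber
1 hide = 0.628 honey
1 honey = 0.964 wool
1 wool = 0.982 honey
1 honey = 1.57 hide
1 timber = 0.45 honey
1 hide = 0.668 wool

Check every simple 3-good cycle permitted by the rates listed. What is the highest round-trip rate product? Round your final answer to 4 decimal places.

hide→wool→honey→hide: 0.668 × 0.982 × 1.57 = 1.02988
wool→timber→honey→wool: 1.91 × 0.45 × 0.964 = 0.82856
Maximum is hide→wool→honey→hide at 1.0299; arbitrage exists.

1.0299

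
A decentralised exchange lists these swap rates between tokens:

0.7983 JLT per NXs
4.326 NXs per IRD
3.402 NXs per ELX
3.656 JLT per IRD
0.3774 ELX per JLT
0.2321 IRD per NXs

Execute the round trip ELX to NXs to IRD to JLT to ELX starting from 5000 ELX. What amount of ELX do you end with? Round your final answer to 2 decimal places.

5000 ELX × 3.402 = 17010 NXs
17010 NXs × 0.2321 = 3948.021 IRD
3948.021 IRD × 3.656 = 14433.964776 JLT
14433.964776 JLT × 0.3774 = 5447.3783064624 ELX

5447.38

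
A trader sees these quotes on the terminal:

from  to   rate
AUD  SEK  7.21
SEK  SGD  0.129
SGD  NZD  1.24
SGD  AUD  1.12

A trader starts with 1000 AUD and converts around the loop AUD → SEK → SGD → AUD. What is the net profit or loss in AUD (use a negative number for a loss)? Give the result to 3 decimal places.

41.701

1000 AUD × 7.21 = 7210 SEK
7210 SEK × 0.129 = 930.09 SGD
930.09 SGD × 1.12 = 1041.7008 AUD
Net change: 1041.7008 − 1000 = 41.7008 AUD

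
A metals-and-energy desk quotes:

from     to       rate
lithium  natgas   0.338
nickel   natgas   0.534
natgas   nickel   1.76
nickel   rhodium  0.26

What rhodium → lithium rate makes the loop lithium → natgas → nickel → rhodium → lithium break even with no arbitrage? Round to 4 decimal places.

6.4654

Known legs of the cycle: 0.338 × 1.76 × 0.26 = 0.1546688
For no arbitrage the full-cycle product must be 1, so the missing rate is 1 / 0.1546688 ≈ 6.465428.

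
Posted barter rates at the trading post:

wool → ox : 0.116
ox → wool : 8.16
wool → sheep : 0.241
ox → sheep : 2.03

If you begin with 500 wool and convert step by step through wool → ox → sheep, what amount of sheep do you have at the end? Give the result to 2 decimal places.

117.74

500 wool × 0.116 = 58 ox
58 ox × 2.03 = 117.74 sheep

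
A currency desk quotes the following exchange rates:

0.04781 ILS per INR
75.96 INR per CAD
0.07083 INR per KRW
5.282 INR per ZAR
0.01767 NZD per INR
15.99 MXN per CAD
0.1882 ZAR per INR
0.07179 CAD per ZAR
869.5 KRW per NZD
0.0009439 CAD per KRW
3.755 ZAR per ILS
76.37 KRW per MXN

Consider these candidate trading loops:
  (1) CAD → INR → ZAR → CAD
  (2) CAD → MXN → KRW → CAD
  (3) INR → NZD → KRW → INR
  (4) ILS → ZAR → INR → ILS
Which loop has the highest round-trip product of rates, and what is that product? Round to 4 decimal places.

(1) 75.96 × 0.1882 × 0.07179 = 1.02629
(2) 15.99 × 76.37 × 0.0009439 = 1.15265
(3) 0.01767 × 869.5 × 0.07083 = 1.08824
(4) 3.755 × 5.282 × 0.04781 = 0.94826
Highest is cycle (2) at 1.1526 (>1, arbitrage).

1.1526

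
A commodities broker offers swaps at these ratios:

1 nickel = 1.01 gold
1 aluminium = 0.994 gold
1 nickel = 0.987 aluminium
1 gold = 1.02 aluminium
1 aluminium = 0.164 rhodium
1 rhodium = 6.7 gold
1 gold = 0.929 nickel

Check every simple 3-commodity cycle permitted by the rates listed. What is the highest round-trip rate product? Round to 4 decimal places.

1.1208

aluminium→rhodium→gold→aluminium: 0.164 × 6.7 × 1.02 = 1.12078
aluminium→gold→nickel→aluminium: 0.994 × 0.929 × 0.987 = 0.91142
Maximum is aluminium→rhodium→gold→aluminium at 1.1208; arbitrage exists.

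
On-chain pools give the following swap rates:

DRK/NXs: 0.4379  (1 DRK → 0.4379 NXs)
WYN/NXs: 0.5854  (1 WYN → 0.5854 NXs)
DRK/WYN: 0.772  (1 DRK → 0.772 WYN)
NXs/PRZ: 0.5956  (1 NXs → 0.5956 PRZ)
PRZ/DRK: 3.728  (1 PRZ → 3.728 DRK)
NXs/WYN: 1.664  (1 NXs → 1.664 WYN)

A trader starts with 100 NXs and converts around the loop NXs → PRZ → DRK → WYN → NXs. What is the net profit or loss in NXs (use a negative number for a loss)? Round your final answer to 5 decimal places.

100 NXs × 0.5956 = 59.56 PRZ
59.56 PRZ × 3.728 = 222.03968 DRK
222.03968 DRK × 0.772 = 171.41463296 WYN
171.41463296 WYN × 0.5854 = 100.346126134784 NXs
Net change: 100.346126134784 − 100 = 0.346126134784 NXs

0.34613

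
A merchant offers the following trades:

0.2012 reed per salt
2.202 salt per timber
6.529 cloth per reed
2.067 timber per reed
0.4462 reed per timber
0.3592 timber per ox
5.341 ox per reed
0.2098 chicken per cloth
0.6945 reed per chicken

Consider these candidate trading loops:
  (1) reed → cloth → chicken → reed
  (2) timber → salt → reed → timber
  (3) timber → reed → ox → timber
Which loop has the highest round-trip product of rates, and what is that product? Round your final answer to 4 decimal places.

(1) 6.529 × 0.2098 × 0.6945 = 0.95132
(2) 2.202 × 0.2012 × 2.067 = 0.91577
(3) 0.4462 × 5.341 × 0.3592 = 0.85603
Highest is cycle (1) at 0.9513 (≤1, no arbitrage).

0.9513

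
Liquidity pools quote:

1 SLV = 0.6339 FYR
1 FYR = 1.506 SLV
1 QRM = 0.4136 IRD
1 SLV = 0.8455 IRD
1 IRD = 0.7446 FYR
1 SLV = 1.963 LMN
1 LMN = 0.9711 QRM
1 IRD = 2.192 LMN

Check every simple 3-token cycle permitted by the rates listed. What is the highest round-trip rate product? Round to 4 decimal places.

0.9481

FYR→SLV→IRD→FYR: 1.506 × 0.8455 × 0.7446 = 0.94812
LMN→QRM→IRD→LMN: 0.9711 × 0.4136 × 2.192 = 0.88041
Maximum is FYR→SLV→IRD→FYR at 0.9481; no arbitrage — every cycle loses value.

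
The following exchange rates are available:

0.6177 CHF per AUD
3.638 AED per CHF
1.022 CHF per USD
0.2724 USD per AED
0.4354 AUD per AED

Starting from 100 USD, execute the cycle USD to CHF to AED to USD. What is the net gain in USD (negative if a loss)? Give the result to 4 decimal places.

1.2793

100 USD × 1.022 = 102.2 CHF
102.2 CHF × 3.638 = 371.8036 AED
371.8036 AED × 0.2724 = 101.27930064 USD
Net change: 101.27930064 − 100 = 1.27930064 USD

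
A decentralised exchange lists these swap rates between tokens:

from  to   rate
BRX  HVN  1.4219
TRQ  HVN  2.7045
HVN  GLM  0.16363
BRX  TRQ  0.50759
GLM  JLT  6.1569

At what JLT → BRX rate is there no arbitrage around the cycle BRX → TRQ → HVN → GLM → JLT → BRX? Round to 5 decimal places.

0.72306

Known legs of the cycle: 0.50759 × 2.7045 × 0.16363 × 6.1569 = 1.383009214045318785
For no arbitrage the full-cycle product must be 1, so the missing rate is 1 / 1.383009214045318785 ≈ 0.7230610.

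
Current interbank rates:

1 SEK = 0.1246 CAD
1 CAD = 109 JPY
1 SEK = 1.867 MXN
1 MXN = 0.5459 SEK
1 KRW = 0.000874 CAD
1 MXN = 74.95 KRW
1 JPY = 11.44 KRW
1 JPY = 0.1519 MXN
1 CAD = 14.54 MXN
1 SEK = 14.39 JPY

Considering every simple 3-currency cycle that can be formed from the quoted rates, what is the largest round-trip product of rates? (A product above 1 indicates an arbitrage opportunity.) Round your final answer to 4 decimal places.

1.1933

MXN→SEK→JPY→MXN: 0.5459 × 14.39 × 0.1519 = 1.19325
CAD→JPY→KRW→CAD: 109 × 11.44 × 0.000874 = 1.08984
CAD→MXN→SEK→CAD: 14.54 × 0.5459 × 0.1246 = 0.98900
CAD→MXN→KRW→CAD: 14.54 × 74.95 × 0.000874 = 0.95246
Maximum is MXN→SEK→JPY→MXN at 1.1933; arbitrage exists.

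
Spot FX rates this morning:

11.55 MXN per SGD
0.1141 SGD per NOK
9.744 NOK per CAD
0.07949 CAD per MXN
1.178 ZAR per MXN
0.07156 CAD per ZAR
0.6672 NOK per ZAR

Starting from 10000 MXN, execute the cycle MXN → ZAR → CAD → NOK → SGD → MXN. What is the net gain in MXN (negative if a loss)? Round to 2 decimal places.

824.82

10000 MXN × 1.178 = 11780 ZAR
11780 ZAR × 0.07156 = 842.9768 CAD
842.9768 CAD × 9.744 = 8213.9659392 NOK
8213.9659392 NOK × 0.1141 = 937.21351366272 SGD
937.21351366272 SGD × 11.55 = 10824.816082804416 MXN
Net change: 10824.816082804416 − 10000 = 824.816082804416 MXN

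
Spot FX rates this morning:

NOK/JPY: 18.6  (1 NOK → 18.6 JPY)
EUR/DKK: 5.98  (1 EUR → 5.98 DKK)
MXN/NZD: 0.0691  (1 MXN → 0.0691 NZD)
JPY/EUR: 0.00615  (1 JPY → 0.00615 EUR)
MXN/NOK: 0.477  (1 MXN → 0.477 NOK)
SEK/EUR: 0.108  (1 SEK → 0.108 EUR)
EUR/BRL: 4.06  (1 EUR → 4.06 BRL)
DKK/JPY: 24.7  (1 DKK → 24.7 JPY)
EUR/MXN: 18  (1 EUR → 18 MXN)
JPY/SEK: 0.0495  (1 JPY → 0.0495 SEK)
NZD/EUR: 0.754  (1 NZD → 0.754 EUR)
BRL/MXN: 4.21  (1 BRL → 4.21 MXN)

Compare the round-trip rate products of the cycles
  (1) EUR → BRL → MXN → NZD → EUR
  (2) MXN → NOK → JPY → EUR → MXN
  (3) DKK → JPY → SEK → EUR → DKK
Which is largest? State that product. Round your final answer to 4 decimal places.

(1) 4.06 × 4.21 × 0.0691 × 0.754 = 0.89055
(2) 0.477 × 18.6 × 0.00615 × 18 = 0.98215
(3) 24.7 × 0.0495 × 0.108 × 5.98 = 0.78964
Highest is cycle (2) at 0.9822 (≤1, no arbitrage).

0.9822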